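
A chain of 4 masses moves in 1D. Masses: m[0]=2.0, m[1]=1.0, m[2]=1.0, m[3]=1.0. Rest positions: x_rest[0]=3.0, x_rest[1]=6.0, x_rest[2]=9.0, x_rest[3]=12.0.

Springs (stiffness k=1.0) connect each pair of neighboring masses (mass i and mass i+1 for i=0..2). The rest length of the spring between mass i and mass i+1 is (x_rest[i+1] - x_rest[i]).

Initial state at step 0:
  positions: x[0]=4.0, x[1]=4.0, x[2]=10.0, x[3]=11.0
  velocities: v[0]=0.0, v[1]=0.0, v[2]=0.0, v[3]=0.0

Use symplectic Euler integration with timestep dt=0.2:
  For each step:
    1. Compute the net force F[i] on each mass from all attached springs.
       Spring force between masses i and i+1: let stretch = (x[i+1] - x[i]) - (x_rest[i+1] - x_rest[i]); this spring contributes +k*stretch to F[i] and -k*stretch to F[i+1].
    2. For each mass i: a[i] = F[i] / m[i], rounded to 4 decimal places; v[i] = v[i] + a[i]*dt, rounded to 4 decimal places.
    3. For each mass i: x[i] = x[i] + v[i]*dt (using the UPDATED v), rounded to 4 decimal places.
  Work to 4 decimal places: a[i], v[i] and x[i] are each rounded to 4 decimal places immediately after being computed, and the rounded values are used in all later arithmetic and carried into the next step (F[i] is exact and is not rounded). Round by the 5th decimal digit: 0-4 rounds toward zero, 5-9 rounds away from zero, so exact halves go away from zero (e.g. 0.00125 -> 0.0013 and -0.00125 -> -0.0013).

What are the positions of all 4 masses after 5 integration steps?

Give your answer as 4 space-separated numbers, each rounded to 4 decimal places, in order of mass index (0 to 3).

Step 0: x=[4.0000 4.0000 10.0000 11.0000] v=[0.0000 0.0000 0.0000 0.0000]
Step 1: x=[3.9400 4.2400 9.8000 11.0800] v=[-0.3000 1.2000 -1.0000 0.4000]
Step 2: x=[3.8260 4.6904 9.4288 11.2288] v=[-0.5700 2.2520 -1.8560 0.7440]
Step 3: x=[3.6693 5.2958 8.9401 11.4256] v=[-0.7836 3.0268 -2.4437 0.9840]
Step 4: x=[3.4851 5.9819 8.4050 11.6430] v=[-0.9210 3.4304 -2.6755 1.0869]
Step 5: x=[3.2908 6.6650 7.9025 11.8509] v=[-0.9713 3.4157 -2.5125 1.0393]

Answer: 3.2908 6.6650 7.9025 11.8509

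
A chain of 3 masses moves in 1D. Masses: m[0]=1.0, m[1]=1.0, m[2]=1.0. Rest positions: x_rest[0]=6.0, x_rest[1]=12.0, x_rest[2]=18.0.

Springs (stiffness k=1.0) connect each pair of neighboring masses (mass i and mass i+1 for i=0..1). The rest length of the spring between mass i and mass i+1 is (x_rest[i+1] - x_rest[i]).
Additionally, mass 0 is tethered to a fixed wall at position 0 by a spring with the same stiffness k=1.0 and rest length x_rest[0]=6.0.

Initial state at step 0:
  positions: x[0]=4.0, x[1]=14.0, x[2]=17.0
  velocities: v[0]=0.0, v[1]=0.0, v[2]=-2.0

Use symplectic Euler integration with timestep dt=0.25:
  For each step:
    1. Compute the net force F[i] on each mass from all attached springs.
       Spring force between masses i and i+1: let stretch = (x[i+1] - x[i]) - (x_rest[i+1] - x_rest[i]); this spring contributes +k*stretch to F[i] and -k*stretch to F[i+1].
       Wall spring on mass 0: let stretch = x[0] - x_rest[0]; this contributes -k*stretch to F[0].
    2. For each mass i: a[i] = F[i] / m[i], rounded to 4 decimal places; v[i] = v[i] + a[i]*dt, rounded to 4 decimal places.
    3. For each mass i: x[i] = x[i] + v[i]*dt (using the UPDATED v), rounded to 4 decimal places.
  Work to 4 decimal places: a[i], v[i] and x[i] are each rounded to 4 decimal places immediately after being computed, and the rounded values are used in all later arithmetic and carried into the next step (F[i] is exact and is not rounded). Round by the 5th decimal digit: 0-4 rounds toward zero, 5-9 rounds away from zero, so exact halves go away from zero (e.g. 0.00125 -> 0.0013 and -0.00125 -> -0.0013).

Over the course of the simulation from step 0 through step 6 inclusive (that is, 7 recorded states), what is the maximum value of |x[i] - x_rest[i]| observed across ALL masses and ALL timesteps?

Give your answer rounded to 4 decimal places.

Answer: 3.0802

Derivation:
Step 0: x=[4.0000 14.0000 17.0000] v=[0.0000 0.0000 -2.0000]
Step 1: x=[4.3750 13.5625 16.6875] v=[1.5000 -1.7500 -1.2500]
Step 2: x=[5.0508 12.7461 16.5547] v=[2.7031 -3.2656 -0.5313]
Step 3: x=[5.8919 11.6868 16.5589] v=[3.3642 -4.2373 0.0166]
Step 4: x=[6.7269 10.5698 16.6336] v=[3.3400 -4.4680 0.2986]
Step 5: x=[7.3817 9.5916 16.7043] v=[2.6190 -3.9128 0.2827]
Step 6: x=[7.7132 8.9198 16.7054] v=[1.3261 -2.6871 0.0045]
Max displacement = 3.0802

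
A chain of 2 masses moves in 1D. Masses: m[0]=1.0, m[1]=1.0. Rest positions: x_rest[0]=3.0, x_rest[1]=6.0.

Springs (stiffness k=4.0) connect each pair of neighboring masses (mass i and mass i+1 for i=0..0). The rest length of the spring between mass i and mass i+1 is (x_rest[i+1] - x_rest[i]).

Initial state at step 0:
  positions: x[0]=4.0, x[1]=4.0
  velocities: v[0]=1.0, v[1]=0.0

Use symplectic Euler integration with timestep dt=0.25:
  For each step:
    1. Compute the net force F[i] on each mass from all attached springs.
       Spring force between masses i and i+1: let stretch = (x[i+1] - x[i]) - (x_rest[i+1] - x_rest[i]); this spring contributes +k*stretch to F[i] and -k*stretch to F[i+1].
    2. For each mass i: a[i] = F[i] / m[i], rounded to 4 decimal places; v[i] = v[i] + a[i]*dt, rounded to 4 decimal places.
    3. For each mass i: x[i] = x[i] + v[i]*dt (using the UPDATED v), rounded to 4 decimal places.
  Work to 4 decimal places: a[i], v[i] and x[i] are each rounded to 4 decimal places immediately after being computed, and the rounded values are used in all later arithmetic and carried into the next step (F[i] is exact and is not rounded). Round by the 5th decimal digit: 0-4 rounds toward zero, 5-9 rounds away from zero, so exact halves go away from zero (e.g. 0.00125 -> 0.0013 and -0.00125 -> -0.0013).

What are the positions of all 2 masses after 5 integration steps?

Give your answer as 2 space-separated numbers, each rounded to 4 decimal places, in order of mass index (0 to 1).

Answer: 1.9610 7.2891

Derivation:
Step 0: x=[4.0000 4.0000] v=[1.0000 0.0000]
Step 1: x=[3.5000 4.7500] v=[-2.0000 3.0000]
Step 2: x=[2.5625 5.9375] v=[-3.7500 4.7500]
Step 3: x=[1.7188 7.0313] v=[-3.3750 4.3750]
Step 4: x=[1.4532 7.5469] v=[-1.0625 2.0625]
Step 5: x=[1.9610 7.2891] v=[2.0312 -1.0312]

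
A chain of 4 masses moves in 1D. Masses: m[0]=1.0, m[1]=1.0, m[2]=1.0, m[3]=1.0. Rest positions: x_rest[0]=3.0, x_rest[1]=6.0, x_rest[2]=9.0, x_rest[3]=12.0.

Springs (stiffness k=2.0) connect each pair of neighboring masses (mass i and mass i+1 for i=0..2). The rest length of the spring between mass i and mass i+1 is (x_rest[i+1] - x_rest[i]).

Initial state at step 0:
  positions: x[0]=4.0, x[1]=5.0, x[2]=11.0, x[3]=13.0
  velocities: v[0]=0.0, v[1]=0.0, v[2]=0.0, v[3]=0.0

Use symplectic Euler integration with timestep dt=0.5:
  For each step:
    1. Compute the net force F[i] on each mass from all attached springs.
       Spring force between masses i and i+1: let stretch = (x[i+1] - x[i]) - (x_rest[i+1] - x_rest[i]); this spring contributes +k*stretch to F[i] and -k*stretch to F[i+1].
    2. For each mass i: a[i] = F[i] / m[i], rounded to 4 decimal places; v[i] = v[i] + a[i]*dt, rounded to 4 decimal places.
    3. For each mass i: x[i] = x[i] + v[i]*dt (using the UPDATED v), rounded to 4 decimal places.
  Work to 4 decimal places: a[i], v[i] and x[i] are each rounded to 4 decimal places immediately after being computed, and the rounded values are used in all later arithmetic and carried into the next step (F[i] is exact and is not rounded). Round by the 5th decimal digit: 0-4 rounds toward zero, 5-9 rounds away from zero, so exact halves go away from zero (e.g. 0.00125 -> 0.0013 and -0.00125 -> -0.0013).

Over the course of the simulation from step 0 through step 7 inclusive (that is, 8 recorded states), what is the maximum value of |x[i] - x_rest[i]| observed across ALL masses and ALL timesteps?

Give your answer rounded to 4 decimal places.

Step 0: x=[4.0000 5.0000 11.0000 13.0000] v=[0.0000 0.0000 0.0000 0.0000]
Step 1: x=[3.0000 7.5000 9.0000 13.5000] v=[-2.0000 5.0000 -4.0000 1.0000]
Step 2: x=[2.7500 8.5000 8.5000 13.2500] v=[-0.5000 2.0000 -1.0000 -0.5000]
Step 3: x=[3.8750 6.6250 10.3750 12.1250] v=[2.2500 -3.7500 3.7500 -2.2500]
Step 4: x=[4.8750 5.2500 11.2500 11.6250] v=[2.0000 -2.7500 1.7500 -1.0000]
Step 5: x=[4.5625 6.6875 9.3125 12.4375] v=[-0.6250 2.8750 -3.8750 1.6250]
Step 6: x=[3.8125 8.3750 7.6250 13.1875] v=[-1.5000 3.3750 -3.3750 1.5000]
Step 7: x=[3.8438 7.4063 9.0938 12.6563] v=[0.0625 -1.9375 2.9375 -1.0625]
Max displacement = 2.5000

Answer: 2.5000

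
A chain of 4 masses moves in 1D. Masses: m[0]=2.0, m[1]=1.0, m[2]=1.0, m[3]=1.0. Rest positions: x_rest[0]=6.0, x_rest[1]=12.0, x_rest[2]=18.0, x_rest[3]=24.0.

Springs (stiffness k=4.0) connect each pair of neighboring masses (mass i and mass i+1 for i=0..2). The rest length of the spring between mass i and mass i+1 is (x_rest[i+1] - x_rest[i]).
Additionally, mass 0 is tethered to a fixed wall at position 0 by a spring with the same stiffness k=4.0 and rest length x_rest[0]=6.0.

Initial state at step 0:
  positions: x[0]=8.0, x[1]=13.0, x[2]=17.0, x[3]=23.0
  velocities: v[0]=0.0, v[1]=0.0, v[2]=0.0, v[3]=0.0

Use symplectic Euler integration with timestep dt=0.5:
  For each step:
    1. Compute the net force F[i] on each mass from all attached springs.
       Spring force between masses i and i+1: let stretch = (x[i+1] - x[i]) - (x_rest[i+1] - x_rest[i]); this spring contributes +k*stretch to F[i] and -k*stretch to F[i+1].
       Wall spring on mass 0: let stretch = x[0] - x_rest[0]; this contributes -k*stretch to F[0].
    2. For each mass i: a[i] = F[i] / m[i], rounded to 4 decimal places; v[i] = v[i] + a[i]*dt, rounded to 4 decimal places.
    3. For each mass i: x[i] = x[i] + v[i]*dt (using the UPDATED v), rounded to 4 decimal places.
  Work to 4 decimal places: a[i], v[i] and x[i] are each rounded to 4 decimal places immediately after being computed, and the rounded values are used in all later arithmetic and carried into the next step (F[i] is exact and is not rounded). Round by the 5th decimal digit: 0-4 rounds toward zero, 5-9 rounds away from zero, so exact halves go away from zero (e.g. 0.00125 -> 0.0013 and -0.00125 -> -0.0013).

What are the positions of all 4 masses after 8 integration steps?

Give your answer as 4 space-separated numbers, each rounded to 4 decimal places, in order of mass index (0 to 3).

Answer: 7.0000 12.4375 16.6250 23.8750

Derivation:
Step 0: x=[8.0000 13.0000 17.0000 23.0000] v=[0.0000 0.0000 0.0000 0.0000]
Step 1: x=[6.5000 12.0000 19.0000 23.0000] v=[-3.0000 -2.0000 4.0000 0.0000]
Step 2: x=[4.5000 12.5000 18.0000 25.0000] v=[-4.0000 1.0000 -2.0000 4.0000]
Step 3: x=[4.2500 10.5000 18.5000 26.0000] v=[-0.5000 -4.0000 1.0000 2.0000]
Step 4: x=[5.0000 10.2500 18.5000 25.5000] v=[1.5000 -0.5000 0.0000 -1.0000]
Step 5: x=[5.8750 13.0000 17.2500 24.0000] v=[1.7500 5.5000 -2.5000 -3.0000]
Step 6: x=[7.3750 12.8750 18.5000 21.7500] v=[3.0000 -0.2500 2.5000 -4.5000]
Step 7: x=[7.9375 12.8750 17.3750 22.2500] v=[1.1250 0.0000 -2.2500 1.0000]
Step 8: x=[7.0000 12.4375 16.6250 23.8750] v=[-1.8750 -0.8750 -1.5000 3.2500]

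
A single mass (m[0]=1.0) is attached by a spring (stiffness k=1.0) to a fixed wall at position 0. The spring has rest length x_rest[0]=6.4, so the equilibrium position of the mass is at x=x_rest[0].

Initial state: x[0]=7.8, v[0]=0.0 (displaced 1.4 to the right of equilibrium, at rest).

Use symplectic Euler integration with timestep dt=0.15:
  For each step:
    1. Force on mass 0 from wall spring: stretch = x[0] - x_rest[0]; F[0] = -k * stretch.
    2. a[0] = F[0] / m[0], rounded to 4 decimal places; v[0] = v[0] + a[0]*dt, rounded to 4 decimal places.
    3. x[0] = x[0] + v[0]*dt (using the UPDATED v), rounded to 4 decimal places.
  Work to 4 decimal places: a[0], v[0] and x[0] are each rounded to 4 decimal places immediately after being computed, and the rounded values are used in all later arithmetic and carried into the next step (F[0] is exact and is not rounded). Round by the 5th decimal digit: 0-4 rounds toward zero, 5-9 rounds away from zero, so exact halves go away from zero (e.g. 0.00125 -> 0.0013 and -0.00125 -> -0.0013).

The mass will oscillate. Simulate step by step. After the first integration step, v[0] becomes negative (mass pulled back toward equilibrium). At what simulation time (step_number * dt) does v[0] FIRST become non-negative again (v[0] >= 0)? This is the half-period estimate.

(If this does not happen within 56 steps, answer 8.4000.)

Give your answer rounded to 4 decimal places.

Answer: 3.1500

Derivation:
Step 0: x=[7.8000] v=[0.0000]
Step 1: x=[7.7685] v=[-0.2100]
Step 2: x=[7.7062] v=[-0.4153]
Step 3: x=[7.6145] v=[-0.6112]
Step 4: x=[7.4955] v=[-0.7934]
Step 5: x=[7.3518] v=[-0.9577]
Step 6: x=[7.1867] v=[-1.1005]
Step 7: x=[7.0039] v=[-1.2185]
Step 8: x=[6.8075] v=[-1.3091]
Step 9: x=[6.6020] v=[-1.3702]
Step 10: x=[6.3919] v=[-1.4005]
Step 11: x=[6.1820] v=[-1.3993]
Step 12: x=[5.9770] v=[-1.3666]
Step 13: x=[5.7815] v=[-1.3032]
Step 14: x=[5.5999] v=[-1.2104]
Step 15: x=[5.4363] v=[-1.0904]
Step 16: x=[5.2944] v=[-0.9458]
Step 17: x=[5.1774] v=[-0.7800]
Step 18: x=[5.0879] v=[-0.5966]
Step 19: x=[5.0279] v=[-0.3998]
Step 20: x=[4.9988] v=[-0.1940]
Step 21: x=[5.0012] v=[0.0162]
First v>=0 after going negative at step 21, time=3.1500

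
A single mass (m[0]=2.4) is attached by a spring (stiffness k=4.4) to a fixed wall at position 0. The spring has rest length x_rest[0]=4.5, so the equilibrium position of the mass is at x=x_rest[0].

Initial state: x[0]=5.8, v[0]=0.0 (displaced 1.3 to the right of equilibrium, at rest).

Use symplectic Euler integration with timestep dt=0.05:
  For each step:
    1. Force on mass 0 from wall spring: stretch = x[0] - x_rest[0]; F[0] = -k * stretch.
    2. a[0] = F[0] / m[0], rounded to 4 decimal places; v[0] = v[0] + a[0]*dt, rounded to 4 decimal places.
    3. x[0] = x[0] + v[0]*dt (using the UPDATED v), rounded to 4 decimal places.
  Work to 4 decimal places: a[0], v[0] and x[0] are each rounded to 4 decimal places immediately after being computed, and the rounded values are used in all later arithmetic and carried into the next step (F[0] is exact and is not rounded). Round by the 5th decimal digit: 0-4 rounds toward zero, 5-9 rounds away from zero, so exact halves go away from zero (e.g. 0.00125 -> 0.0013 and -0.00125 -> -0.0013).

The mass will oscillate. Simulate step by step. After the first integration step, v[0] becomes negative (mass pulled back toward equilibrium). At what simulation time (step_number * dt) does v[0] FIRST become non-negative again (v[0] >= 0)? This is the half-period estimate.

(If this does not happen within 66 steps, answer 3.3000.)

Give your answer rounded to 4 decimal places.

Step 0: x=[5.8000] v=[0.0000]
Step 1: x=[5.7940] v=[-0.1192]
Step 2: x=[5.7821] v=[-0.2378]
Step 3: x=[5.7643] v=[-0.3553]
Step 4: x=[5.7407] v=[-0.4712]
Step 5: x=[5.7115] v=[-0.5849]
Step 6: x=[5.6767] v=[-0.6960]
Step 7: x=[5.6365] v=[-0.8039]
Step 8: x=[5.5911] v=[-0.9081]
Step 9: x=[5.5407] v=[-1.0081]
Step 10: x=[5.4855] v=[-1.1035]
Step 11: x=[5.4258] v=[-1.1938]
Step 12: x=[5.3619] v=[-1.2787]
Step 13: x=[5.2940] v=[-1.3577]
Step 14: x=[5.2225] v=[-1.4305]
Step 15: x=[5.1477] v=[-1.4967]
Step 16: x=[5.0699] v=[-1.5561]
Step 17: x=[4.9895] v=[-1.6083]
Step 18: x=[4.9068] v=[-1.6532]
Step 19: x=[4.8223] v=[-1.6905]
Step 20: x=[4.7363] v=[-1.7200]
Step 21: x=[4.6492] v=[-1.7417]
Step 22: x=[4.5614] v=[-1.7554]
Step 23: x=[4.4734] v=[-1.7610]
Step 24: x=[4.3855] v=[-1.7586]
Step 25: x=[4.2981] v=[-1.7481]
Step 26: x=[4.2116] v=[-1.7296]
Step 27: x=[4.1264] v=[-1.7032]
Step 28: x=[4.0430] v=[-1.6690]
Step 29: x=[3.9616] v=[-1.6271]
Step 30: x=[3.8827] v=[-1.5777]
Step 31: x=[3.8066] v=[-1.5211]
Step 32: x=[3.7337] v=[-1.4575]
Step 33: x=[3.6643] v=[-1.3873]
Step 34: x=[3.5988] v=[-1.3107]
Step 35: x=[3.5374] v=[-1.2281]
Step 36: x=[3.4804] v=[-1.1399]
Step 37: x=[3.4281] v=[-1.0464]
Step 38: x=[3.3807] v=[-0.9481]
Step 39: x=[3.3384] v=[-0.8455]
Step 40: x=[3.3015] v=[-0.7390]
Step 41: x=[3.2700] v=[-0.6291]
Step 42: x=[3.2442] v=[-0.5164]
Step 43: x=[3.2241] v=[-0.4013]
Step 44: x=[3.2099] v=[-0.2843]
Step 45: x=[3.2016] v=[-0.1660]
Step 46: x=[3.1993] v=[-0.0470]
Step 47: x=[3.2029] v=[0.0722]
First v>=0 after going negative at step 47, time=2.3500

Answer: 2.3500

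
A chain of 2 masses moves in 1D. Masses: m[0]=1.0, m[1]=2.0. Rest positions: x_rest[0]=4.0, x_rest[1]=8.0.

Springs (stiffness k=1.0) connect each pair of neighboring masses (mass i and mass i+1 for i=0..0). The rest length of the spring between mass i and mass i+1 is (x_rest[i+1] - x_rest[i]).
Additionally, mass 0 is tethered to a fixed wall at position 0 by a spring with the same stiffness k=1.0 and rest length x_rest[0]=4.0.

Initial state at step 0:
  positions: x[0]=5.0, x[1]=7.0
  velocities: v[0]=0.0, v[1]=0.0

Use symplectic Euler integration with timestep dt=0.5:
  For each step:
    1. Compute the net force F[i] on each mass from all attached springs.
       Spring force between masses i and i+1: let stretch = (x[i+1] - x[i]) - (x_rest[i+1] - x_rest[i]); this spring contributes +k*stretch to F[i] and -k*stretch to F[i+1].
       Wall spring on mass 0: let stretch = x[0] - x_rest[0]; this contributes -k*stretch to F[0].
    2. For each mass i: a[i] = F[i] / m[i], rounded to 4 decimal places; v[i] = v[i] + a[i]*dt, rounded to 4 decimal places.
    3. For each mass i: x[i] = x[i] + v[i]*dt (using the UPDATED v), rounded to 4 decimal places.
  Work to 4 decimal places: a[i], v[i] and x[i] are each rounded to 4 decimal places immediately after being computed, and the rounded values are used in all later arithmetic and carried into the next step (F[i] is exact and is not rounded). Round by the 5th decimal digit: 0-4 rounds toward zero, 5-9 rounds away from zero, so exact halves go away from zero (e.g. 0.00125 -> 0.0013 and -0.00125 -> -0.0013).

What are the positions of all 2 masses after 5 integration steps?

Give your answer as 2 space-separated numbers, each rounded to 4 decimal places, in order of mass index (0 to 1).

Step 0: x=[5.0000 7.0000] v=[0.0000 0.0000]
Step 1: x=[4.2500 7.2500] v=[-1.5000 0.5000]
Step 2: x=[3.1875 7.6250] v=[-2.1250 0.7500]
Step 3: x=[2.4375 7.9453] v=[-1.5000 0.6406]
Step 4: x=[2.4551 8.0772] v=[0.0352 0.2637]
Step 5: x=[3.2645 8.0063] v=[1.6187 -0.1419]

Answer: 3.2645 8.0063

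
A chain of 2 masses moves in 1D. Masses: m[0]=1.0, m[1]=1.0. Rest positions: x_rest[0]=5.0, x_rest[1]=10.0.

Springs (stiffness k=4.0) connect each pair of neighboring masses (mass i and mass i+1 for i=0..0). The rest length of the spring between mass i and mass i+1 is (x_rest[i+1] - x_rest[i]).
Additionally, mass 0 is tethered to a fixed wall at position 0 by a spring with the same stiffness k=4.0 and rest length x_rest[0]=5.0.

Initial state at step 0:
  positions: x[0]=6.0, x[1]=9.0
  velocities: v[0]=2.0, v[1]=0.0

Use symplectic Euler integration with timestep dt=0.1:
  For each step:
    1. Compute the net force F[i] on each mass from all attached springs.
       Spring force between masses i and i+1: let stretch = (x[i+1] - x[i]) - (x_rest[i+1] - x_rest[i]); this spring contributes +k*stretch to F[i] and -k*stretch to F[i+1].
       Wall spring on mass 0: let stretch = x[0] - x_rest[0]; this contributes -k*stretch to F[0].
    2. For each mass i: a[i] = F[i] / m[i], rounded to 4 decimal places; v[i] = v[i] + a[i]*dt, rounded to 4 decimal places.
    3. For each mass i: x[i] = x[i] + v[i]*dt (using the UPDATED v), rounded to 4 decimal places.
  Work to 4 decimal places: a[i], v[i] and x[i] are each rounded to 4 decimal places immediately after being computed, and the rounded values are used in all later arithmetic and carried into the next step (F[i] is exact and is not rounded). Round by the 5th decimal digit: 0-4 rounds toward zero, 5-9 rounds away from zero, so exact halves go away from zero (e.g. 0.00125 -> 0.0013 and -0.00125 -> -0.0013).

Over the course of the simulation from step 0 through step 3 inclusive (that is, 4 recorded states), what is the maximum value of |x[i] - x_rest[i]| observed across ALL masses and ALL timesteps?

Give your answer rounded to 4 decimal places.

Step 0: x=[6.0000 9.0000] v=[2.0000 0.0000]
Step 1: x=[6.0800 9.0800] v=[0.8000 0.8000]
Step 2: x=[6.0368 9.2400] v=[-0.4320 1.6000]
Step 3: x=[5.8803 9.4719] v=[-1.5654 2.3187]
Max displacement = 1.0800

Answer: 1.0800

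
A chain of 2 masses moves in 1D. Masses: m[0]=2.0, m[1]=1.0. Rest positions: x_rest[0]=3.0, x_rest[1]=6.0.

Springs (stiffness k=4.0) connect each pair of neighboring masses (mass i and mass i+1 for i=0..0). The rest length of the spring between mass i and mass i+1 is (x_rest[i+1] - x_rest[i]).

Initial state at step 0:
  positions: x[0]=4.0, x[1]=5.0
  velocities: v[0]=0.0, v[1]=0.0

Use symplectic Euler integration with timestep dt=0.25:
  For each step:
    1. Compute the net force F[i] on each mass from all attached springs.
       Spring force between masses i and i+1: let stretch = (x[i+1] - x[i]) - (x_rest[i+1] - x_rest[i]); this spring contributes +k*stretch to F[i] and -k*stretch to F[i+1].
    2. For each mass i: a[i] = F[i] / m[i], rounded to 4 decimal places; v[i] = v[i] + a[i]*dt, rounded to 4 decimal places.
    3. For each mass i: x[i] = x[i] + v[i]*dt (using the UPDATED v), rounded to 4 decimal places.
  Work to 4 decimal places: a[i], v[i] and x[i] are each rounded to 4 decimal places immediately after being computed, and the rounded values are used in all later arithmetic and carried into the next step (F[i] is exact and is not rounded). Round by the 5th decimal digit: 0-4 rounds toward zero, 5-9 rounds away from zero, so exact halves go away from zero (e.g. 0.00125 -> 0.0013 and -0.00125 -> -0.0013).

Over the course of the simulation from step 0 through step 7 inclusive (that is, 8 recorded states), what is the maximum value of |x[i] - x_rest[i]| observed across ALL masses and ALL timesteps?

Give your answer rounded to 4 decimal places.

Answer: 1.6788

Derivation:
Step 0: x=[4.0000 5.0000] v=[0.0000 0.0000]
Step 1: x=[3.7500 5.5000] v=[-1.0000 2.0000]
Step 2: x=[3.3438 6.3125] v=[-1.6250 3.2500]
Step 3: x=[2.9336 7.1328] v=[-1.6407 3.2813]
Step 4: x=[2.6733 7.6533] v=[-1.0411 2.0821]
Step 5: x=[2.6605 7.6788] v=[-0.0511 0.1021]
Step 6: x=[2.9000 7.1998] v=[0.9581 -1.9162]
Step 7: x=[3.3020 6.3958] v=[1.6080 -3.2160]
Max displacement = 1.6788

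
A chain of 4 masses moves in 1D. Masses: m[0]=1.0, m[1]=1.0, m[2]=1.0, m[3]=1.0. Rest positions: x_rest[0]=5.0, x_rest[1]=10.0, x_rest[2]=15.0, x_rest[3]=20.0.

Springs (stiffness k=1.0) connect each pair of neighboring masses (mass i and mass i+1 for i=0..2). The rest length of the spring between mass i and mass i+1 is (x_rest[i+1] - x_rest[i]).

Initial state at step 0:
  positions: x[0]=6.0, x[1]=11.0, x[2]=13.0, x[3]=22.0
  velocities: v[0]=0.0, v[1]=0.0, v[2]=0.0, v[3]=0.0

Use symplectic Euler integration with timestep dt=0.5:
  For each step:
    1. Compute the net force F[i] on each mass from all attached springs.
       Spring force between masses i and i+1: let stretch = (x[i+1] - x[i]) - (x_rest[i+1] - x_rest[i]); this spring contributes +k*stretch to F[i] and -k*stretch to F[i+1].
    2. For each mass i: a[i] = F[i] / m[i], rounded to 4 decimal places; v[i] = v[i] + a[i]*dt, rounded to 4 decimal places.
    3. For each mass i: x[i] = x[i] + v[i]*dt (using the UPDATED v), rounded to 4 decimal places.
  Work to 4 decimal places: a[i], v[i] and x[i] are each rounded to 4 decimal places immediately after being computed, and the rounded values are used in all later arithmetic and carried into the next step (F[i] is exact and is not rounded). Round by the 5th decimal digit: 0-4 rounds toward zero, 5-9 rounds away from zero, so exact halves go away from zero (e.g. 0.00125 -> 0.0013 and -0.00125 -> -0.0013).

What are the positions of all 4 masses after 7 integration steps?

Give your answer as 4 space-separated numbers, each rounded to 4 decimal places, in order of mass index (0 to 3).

Answer: 5.6808 10.7584 13.8512 21.7103

Derivation:
Step 0: x=[6.0000 11.0000 13.0000 22.0000] v=[0.0000 0.0000 0.0000 0.0000]
Step 1: x=[6.0000 10.2500 14.7500 21.0000] v=[0.0000 -1.5000 3.5000 -2.0000]
Step 2: x=[5.8125 9.5625 16.9375 19.6875] v=[-0.3750 -1.3750 4.3750 -2.6250]
Step 3: x=[5.3125 9.7813 17.9688 18.9375] v=[-1.0000 0.4375 2.0625 -1.5000]
Step 4: x=[4.6797 10.9298 17.1954 19.1954] v=[-1.2656 2.2969 -1.5469 0.5157]
Step 5: x=[4.3594 12.0822 15.3556 20.2033] v=[-0.6406 2.3047 -3.6797 2.0157]
Step 6: x=[4.7198 12.1222 13.9093 21.2493] v=[0.7208 0.0800 -2.8926 2.0919]
Step 7: x=[5.6808 10.7584 13.8512 21.7103] v=[1.9220 -2.7277 -0.1162 0.9219]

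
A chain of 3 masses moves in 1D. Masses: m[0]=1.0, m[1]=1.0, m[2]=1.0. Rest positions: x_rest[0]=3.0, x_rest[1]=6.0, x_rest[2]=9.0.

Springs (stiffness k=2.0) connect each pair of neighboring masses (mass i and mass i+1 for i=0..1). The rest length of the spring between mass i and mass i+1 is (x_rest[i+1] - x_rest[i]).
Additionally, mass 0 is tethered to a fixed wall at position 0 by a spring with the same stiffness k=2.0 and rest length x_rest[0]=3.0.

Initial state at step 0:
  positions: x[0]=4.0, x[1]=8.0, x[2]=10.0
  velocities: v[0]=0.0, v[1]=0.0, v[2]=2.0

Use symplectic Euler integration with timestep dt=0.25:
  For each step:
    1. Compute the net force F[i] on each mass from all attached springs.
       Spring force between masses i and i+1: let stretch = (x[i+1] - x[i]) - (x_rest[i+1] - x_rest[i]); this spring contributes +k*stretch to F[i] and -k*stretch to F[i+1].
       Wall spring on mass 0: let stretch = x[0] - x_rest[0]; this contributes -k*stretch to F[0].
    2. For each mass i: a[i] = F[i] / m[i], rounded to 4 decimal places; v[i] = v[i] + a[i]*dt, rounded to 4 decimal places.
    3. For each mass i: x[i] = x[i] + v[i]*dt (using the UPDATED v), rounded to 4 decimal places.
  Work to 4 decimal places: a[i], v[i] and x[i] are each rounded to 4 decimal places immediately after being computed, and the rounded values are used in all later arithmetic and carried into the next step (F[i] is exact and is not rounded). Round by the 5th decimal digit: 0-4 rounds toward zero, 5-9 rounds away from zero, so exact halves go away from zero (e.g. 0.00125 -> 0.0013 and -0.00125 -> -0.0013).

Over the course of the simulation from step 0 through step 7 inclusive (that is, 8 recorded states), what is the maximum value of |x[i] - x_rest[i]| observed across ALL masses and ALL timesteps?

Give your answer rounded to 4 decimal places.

Step 0: x=[4.0000 8.0000 10.0000] v=[0.0000 0.0000 2.0000]
Step 1: x=[4.0000 7.7500 10.6250] v=[0.0000 -1.0000 2.5000]
Step 2: x=[3.9688 7.3906 11.2656] v=[-0.1250 -1.4375 2.5625]
Step 3: x=[3.8692 7.0879 11.7969] v=[-0.3985 -1.2109 2.1250]
Step 4: x=[3.6883 6.9715 12.1145] v=[-0.7238 -0.4658 1.2705]
Step 5: x=[3.4567 7.0875 12.1643] v=[-0.9264 0.4641 0.1990]
Step 6: x=[3.2469 7.3843 11.9545] v=[-0.8394 1.1871 -0.8394]
Step 7: x=[3.1484 7.7352 11.5484] v=[-0.3942 1.4035 -1.6245]
Max displacement = 3.1643

Answer: 3.1643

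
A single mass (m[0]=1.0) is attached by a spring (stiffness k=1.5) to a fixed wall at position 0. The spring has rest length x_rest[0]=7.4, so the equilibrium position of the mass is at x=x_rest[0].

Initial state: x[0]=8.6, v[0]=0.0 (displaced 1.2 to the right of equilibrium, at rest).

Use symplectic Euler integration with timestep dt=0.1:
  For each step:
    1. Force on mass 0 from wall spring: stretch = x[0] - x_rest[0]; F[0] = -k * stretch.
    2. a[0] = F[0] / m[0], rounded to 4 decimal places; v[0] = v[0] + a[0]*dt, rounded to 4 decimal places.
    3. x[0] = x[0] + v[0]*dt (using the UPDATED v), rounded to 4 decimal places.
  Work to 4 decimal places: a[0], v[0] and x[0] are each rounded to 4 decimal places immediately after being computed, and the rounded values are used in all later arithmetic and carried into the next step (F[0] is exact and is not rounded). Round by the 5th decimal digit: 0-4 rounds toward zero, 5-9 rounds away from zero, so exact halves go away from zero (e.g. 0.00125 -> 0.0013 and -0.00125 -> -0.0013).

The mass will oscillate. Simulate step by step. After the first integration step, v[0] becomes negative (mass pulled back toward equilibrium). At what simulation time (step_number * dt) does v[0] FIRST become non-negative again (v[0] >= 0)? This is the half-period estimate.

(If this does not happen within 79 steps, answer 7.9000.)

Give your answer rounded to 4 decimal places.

Step 0: x=[8.6000] v=[0.0000]
Step 1: x=[8.5820] v=[-0.1800]
Step 2: x=[8.5463] v=[-0.3573]
Step 3: x=[8.4934] v=[-0.5293]
Step 4: x=[8.4241] v=[-0.6933]
Step 5: x=[8.3394] v=[-0.8469]
Step 6: x=[8.2406] v=[-0.9878]
Step 7: x=[8.1292] v=[-1.1139]
Step 8: x=[8.0069] v=[-1.2233]
Step 9: x=[7.8755] v=[-1.3143]
Step 10: x=[7.7369] v=[-1.3856]
Step 11: x=[7.5933] v=[-1.4361]
Step 12: x=[7.4468] v=[-1.4651]
Step 13: x=[7.2996] v=[-1.4721]
Step 14: x=[7.1539] v=[-1.4570]
Step 15: x=[7.0119] v=[-1.4201]
Step 16: x=[6.8757] v=[-1.3619]
Step 17: x=[6.7474] v=[-1.2833]
Step 18: x=[6.6289] v=[-1.1854]
Step 19: x=[6.5219] v=[-1.0697]
Step 20: x=[6.4281] v=[-0.9380]
Step 21: x=[6.3489] v=[-0.7922]
Step 22: x=[6.2855] v=[-0.6345]
Step 23: x=[6.2388] v=[-0.4673]
Step 24: x=[6.2095] v=[-0.2931]
Step 25: x=[6.1981] v=[-0.1145]
Step 26: x=[6.2047] v=[0.0658]
First v>=0 after going negative at step 26, time=2.6000

Answer: 2.6000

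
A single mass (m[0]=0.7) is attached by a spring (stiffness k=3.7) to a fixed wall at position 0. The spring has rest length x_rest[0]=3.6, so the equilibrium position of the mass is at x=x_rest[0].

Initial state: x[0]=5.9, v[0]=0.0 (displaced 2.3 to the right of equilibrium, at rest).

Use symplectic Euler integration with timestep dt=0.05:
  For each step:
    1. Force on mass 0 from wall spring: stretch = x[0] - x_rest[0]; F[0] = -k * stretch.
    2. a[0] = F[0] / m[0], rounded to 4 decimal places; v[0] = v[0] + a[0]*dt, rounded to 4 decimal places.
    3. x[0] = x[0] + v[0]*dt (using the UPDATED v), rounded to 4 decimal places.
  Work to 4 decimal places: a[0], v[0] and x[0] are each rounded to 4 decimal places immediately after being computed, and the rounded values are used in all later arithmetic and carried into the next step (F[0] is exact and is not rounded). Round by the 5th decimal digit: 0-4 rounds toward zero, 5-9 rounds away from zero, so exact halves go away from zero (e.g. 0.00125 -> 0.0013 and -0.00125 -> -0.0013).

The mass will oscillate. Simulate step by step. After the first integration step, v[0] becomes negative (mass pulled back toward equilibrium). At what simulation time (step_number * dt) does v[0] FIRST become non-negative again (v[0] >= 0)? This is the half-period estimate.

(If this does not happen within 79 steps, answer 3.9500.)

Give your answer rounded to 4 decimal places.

Step 0: x=[5.9000] v=[0.0000]
Step 1: x=[5.8696] v=[-0.6079]
Step 2: x=[5.8092] v=[-1.2077]
Step 3: x=[5.7196] v=[-1.7916]
Step 4: x=[5.6020] v=[-2.3518]
Step 5: x=[5.4580] v=[-2.8809]
Step 6: x=[5.2894] v=[-3.3719]
Step 7: x=[5.0985] v=[-3.8184]
Step 8: x=[4.8878] v=[-4.2144]
Step 9: x=[4.6601] v=[-4.5547]
Step 10: x=[4.4184] v=[-4.8349]
Step 11: x=[4.1658] v=[-5.0512]
Step 12: x=[3.9058] v=[-5.2007]
Step 13: x=[3.6417] v=[-5.2815]
Step 14: x=[3.3771] v=[-5.2925]
Step 15: x=[3.1154] v=[-5.2336]
Step 16: x=[2.8601] v=[-5.1055]
Step 17: x=[2.6146] v=[-4.9100]
Step 18: x=[2.3821] v=[-4.6496]
Step 19: x=[2.1657] v=[-4.3277]
Step 20: x=[1.9683] v=[-3.9486]
Step 21: x=[1.7924] v=[-3.5174]
Step 22: x=[1.6404] v=[-3.0397]
Step 23: x=[1.5143] v=[-2.5218]
Step 24: x=[1.4158] v=[-1.9706]
Step 25: x=[1.3461] v=[-1.3933]
Step 26: x=[1.3062] v=[-0.7976]
Step 27: x=[1.2966] v=[-0.1914]
Step 28: x=[1.3175] v=[0.4174]
First v>=0 after going negative at step 28, time=1.4000

Answer: 1.4000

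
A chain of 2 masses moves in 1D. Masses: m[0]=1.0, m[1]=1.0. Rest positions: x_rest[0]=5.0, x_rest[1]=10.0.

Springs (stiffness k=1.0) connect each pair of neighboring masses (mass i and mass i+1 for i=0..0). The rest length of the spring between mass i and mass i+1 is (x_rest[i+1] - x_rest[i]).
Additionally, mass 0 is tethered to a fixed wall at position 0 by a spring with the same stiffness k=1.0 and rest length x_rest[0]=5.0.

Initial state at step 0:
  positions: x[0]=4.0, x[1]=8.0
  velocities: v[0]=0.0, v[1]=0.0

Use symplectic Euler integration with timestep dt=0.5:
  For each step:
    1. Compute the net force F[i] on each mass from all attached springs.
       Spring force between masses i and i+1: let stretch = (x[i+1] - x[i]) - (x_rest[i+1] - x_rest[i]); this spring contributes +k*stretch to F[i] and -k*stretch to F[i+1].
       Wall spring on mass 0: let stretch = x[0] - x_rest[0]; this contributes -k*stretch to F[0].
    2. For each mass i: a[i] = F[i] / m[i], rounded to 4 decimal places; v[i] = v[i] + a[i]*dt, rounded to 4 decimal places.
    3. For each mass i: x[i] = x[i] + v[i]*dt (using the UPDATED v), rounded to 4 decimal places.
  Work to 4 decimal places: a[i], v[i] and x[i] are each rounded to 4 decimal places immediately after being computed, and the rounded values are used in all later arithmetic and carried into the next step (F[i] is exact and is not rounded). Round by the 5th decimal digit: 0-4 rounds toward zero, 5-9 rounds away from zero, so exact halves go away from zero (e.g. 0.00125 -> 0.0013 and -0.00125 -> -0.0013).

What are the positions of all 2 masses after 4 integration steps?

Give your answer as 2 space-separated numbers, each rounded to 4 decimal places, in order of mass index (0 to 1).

Answer: 4.6407 9.7618

Derivation:
Step 0: x=[4.0000 8.0000] v=[0.0000 0.0000]
Step 1: x=[4.0000 8.2500] v=[0.0000 0.5000]
Step 2: x=[4.0625 8.6875] v=[0.1250 0.8750]
Step 3: x=[4.2657 9.2188] v=[0.4063 1.0625]
Step 4: x=[4.6407 9.7618] v=[0.7500 1.0860]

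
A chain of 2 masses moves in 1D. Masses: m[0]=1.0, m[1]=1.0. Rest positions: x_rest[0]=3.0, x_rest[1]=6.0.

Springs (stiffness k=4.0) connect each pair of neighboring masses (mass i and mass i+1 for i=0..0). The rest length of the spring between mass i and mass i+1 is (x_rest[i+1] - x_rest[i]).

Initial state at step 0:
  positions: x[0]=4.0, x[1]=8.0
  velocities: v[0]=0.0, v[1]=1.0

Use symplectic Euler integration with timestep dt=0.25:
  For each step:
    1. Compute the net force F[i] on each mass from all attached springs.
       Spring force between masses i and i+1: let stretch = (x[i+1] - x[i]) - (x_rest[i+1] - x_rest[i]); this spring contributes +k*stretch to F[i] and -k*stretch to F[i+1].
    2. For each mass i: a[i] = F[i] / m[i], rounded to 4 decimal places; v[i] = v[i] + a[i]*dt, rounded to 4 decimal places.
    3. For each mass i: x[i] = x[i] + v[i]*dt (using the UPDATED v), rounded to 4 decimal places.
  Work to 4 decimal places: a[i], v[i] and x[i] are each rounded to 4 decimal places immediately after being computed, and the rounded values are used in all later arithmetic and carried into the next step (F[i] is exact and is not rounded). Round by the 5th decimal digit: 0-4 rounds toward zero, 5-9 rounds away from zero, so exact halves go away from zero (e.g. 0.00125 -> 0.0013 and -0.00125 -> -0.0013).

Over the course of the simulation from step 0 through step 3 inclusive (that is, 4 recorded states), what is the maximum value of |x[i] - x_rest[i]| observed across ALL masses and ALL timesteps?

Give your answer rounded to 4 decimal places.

Step 0: x=[4.0000 8.0000] v=[0.0000 1.0000]
Step 1: x=[4.2500 8.0000] v=[1.0000 0.0000]
Step 2: x=[4.6875 7.8125] v=[1.7500 -0.7500]
Step 3: x=[5.1563 7.5938] v=[1.8750 -0.8750]
Max displacement = 2.1563

Answer: 2.1563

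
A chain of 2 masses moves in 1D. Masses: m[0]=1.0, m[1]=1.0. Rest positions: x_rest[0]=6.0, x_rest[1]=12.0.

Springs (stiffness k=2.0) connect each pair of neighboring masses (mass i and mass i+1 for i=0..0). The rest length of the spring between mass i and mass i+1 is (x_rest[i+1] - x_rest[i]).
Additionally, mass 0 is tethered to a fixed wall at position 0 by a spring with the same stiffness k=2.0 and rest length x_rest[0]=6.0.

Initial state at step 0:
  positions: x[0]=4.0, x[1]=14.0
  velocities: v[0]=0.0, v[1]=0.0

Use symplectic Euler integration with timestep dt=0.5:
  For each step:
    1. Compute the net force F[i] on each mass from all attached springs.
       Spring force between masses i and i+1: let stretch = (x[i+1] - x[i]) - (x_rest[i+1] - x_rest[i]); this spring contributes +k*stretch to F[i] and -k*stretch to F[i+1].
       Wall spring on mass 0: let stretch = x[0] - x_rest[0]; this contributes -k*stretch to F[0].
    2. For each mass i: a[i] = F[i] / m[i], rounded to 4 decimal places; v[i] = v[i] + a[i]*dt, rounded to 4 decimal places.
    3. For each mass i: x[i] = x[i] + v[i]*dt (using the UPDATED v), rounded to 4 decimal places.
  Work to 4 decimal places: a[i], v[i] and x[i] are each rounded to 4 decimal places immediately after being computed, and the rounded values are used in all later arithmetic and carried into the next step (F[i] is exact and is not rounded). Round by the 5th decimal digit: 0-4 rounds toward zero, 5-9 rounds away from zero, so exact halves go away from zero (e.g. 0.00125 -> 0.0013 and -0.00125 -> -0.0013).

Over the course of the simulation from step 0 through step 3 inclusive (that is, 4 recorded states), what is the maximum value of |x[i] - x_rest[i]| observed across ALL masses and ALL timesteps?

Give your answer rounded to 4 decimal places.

Step 0: x=[4.0000 14.0000] v=[0.0000 0.0000]
Step 1: x=[7.0000 12.0000] v=[6.0000 -4.0000]
Step 2: x=[9.0000 10.5000] v=[4.0000 -3.0000]
Step 3: x=[7.2500 11.2500] v=[-3.5000 1.5000]
Max displacement = 3.0000

Answer: 3.0000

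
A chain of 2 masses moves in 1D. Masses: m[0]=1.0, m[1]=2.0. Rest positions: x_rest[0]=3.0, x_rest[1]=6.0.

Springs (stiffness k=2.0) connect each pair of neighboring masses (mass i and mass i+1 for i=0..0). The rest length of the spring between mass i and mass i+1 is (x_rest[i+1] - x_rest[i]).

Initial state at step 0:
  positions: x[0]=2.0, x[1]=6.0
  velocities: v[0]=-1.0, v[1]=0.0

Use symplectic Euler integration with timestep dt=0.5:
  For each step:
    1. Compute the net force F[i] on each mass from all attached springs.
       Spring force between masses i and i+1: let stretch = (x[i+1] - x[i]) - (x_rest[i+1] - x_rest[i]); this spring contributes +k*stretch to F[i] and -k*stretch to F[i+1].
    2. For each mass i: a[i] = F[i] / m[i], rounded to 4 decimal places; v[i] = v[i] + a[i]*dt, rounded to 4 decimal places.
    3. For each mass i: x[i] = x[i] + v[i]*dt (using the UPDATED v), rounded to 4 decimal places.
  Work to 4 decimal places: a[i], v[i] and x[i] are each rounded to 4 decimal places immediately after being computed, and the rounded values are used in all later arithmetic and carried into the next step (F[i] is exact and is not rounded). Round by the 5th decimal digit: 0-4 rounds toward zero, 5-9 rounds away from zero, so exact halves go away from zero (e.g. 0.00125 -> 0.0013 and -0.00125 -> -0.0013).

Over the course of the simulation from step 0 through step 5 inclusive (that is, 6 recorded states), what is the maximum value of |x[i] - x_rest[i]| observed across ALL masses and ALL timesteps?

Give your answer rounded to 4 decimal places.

Answer: 1.3242

Derivation:
Step 0: x=[2.0000 6.0000] v=[-1.0000 0.0000]
Step 1: x=[2.0000 5.7500] v=[0.0000 -0.5000]
Step 2: x=[2.3750 5.3125] v=[0.7500 -0.8750]
Step 3: x=[2.7188 4.8906] v=[0.6875 -0.8438]
Step 4: x=[2.6485 4.6758] v=[-0.1407 -0.4297]
Step 5: x=[2.0918 4.7042] v=[-1.1134 0.0567]
Max displacement = 1.3242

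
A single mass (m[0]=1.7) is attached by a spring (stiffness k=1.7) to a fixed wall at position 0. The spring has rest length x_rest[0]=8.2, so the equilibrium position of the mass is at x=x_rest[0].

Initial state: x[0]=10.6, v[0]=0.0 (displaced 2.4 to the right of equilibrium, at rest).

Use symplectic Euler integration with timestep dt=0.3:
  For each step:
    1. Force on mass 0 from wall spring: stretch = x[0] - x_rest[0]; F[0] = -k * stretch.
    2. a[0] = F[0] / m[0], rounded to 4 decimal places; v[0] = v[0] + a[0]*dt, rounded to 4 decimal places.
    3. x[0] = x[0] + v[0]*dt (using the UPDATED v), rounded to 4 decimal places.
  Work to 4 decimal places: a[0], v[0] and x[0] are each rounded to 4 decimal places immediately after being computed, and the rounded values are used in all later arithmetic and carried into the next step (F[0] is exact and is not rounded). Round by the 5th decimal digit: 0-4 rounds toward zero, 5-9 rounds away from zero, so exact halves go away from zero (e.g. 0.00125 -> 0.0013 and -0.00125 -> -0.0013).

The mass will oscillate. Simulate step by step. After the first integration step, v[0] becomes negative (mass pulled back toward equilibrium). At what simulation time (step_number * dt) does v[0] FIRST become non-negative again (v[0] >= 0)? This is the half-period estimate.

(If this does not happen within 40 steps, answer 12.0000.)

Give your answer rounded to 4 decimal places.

Answer: 3.3000

Derivation:
Step 0: x=[10.6000] v=[0.0000]
Step 1: x=[10.3840] v=[-0.7200]
Step 2: x=[9.9714] v=[-1.3752]
Step 3: x=[9.3994] v=[-1.9066]
Step 4: x=[8.7195] v=[-2.2664]
Step 5: x=[7.9928] v=[-2.4223]
Step 6: x=[7.2848] v=[-2.3601]
Step 7: x=[6.6592] v=[-2.0855]
Step 8: x=[6.1722] v=[-1.6233]
Step 9: x=[5.8677] v=[-1.0150]
Step 10: x=[5.7731] v=[-0.3153]
Step 11: x=[5.8969] v=[0.4128]
First v>=0 after going negative at step 11, time=3.3000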